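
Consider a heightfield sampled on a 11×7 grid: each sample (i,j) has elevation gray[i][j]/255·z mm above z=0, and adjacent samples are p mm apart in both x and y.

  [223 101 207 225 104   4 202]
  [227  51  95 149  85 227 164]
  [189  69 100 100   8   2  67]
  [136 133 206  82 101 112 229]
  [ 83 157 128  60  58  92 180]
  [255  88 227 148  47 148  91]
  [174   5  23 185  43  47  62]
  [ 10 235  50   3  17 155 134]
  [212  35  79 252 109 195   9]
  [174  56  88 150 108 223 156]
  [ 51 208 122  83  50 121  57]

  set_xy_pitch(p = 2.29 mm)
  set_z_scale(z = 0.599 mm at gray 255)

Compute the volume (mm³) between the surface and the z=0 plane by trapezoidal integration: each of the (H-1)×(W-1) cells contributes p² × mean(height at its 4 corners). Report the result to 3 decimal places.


83.184

height_mm = gray/255 × 0.599; cell vol = 2.29² × mean(4 corners)
unit = 2.29² × 0.599 / (4×255) = 0.00307962 mm³ per gray-sum
row 0: Σ corner-gray over 6 cells = 3312  → 10.1997
row 1: Σ corner-gray over 6 cells = 2419  → 7.4496
row 2: Σ corner-gray over 6 cells = 2447  → 7.5358
row 3: Σ corner-gray over 6 cells = 2886  → 8.8878
row 4: Σ corner-gray over 6 cells = 2915  → 8.9771
row 5: Σ corner-gray over 6 cells = 2504  → 7.7114
row 6: Σ corner-gray over 6 cells = 1906  → 5.8698
row 7: Σ corner-gray over 6 cells = 2625  → 8.0840
row 8: Σ corner-gray over 6 cells = 3141  → 9.6731
row 9: Σ corner-gray over 6 cells = 2856  → 8.7954
Σ rows: total corner-gray = 27011  → 83.1837 mm³


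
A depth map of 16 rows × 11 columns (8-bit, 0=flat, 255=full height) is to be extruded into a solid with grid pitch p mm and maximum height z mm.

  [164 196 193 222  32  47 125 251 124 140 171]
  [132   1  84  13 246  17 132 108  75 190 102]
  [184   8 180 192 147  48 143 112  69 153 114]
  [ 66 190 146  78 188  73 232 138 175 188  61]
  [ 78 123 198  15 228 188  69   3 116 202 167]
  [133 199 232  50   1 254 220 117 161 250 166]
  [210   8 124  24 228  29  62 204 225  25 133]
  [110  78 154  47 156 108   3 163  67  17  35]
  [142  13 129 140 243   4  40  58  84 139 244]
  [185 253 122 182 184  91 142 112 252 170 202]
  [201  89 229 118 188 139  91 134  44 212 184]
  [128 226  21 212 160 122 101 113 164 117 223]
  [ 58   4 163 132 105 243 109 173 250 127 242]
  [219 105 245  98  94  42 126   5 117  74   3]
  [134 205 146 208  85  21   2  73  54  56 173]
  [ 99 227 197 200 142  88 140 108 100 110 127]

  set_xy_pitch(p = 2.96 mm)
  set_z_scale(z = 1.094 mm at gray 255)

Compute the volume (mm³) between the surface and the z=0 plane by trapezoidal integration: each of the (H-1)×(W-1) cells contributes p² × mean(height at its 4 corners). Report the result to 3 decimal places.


716.061

height_mm = gray/255 × 1.094; cell vol = 2.96² × mean(4 corners)
unit = 2.96² × 1.094 / (4×255) = 0.00939725 mm³ per gray-sum
row 0: Σ corner-gray over 10 cells = 4961  → 46.6197
row 1: Σ corner-gray over 10 cells = 4368  → 41.0472
row 2: Σ corner-gray over 10 cells = 5345  → 50.2283
row 3: Σ corner-gray over 10 cells = 5472  → 51.4217
row 4: Σ corner-gray over 10 cells = 5796  → 54.4664
row 5: Σ corner-gray over 10 cells = 5468  → 51.3841
row 6: Σ corner-gray over 10 cells = 3932  → 36.9500
row 7: Σ corner-gray over 10 cells = 3817  → 35.8693
row 8: Σ corner-gray over 10 cells = 5489  → 51.5815
row 9: Σ corner-gray over 10 cells = 6276  → 58.9771
row 10: Σ corner-gray over 10 cells = 5696  → 53.5267
row 11: Σ corner-gray over 10 cells = 5735  → 53.8932
row 12: Σ corner-gray over 10 cells = 4946  → 46.4788
row 13: Σ corner-gray over 10 cells = 4041  → 37.9743
row 14: Σ corner-gray over 10 cells = 4857  → 45.6424
Σ rows: total corner-gray = 76199  → 716.0607 mm³


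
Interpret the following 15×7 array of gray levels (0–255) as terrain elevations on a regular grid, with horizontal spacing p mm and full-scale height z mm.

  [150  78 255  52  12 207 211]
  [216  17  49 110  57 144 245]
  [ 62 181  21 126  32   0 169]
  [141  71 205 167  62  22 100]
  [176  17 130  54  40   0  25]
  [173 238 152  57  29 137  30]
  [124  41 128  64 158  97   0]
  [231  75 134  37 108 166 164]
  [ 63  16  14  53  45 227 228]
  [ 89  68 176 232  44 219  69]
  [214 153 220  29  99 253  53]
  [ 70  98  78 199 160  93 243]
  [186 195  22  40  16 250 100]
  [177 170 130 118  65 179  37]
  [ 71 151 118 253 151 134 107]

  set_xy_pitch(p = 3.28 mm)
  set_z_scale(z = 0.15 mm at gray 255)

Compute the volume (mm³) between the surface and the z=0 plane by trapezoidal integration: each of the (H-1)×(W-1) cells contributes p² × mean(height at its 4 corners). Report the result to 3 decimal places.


58.980

height_mm = gray/255 × 0.15; cell vol = 3.28² × mean(4 corners)
unit = 3.28² × 0.15 / (4×255) = 0.00158212 mm³ per gray-sum
row 0: Σ corner-gray over 6 cells = 2784  → 4.4046
row 1: Σ corner-gray over 6 cells = 2166  → 3.4269
row 2: Σ corner-gray over 6 cells = 2246  → 3.5534
row 3: Σ corner-gray over 6 cells = 1978  → 3.1294
row 4: Σ corner-gray over 6 cells = 2112  → 3.3414
row 5: Σ corner-gray over 6 cells = 2529  → 4.0012
row 6: Σ corner-gray over 6 cells = 2535  → 4.0107
row 7: Σ corner-gray over 6 cells = 2436  → 3.8540
row 8: Σ corner-gray over 6 cells = 2637  → 4.1720
row 9: Σ corner-gray over 6 cells = 3411  → 5.3966
row 10: Σ corner-gray over 6 cells = 3344  → 5.2906
row 11: Σ corner-gray over 6 cells = 2901  → 4.5897
row 12: Σ corner-gray over 6 cells = 2870  → 4.5407
row 13: Σ corner-gray over 6 cells = 3330  → 5.2685
Σ rows: total corner-gray = 37279  → 58.9798 mm³


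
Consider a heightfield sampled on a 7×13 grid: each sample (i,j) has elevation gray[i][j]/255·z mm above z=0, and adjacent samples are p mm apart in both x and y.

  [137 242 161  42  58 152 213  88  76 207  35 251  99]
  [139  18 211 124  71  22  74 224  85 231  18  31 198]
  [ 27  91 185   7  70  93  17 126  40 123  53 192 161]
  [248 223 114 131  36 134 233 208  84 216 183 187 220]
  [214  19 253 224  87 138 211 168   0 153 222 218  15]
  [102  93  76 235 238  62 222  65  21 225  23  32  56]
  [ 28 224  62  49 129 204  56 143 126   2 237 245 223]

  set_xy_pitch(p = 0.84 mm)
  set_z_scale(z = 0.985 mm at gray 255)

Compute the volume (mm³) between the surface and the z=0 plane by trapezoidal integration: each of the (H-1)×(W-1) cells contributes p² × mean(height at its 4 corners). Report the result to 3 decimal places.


height_mm = gray/255 × 0.985; cell vol = 0.84² × mean(4 corners)
unit = 0.84² × 0.985 / (4×255) = 0.000681388 mm³ per gray-sum
row 0: Σ corner-gray over 12 cells = 5841  → 3.9800
row 1: Σ corner-gray over 12 cells = 4737  → 3.2277
row 2: Σ corner-gray over 12 cells = 6148  → 4.1892
row 3: Σ corner-gray over 12 cells = 7581  → 5.1656
row 4: Σ corner-gray over 12 cells = 6357  → 4.3316
row 5: Σ corner-gray over 12 cells = 5947  → 4.0522
Σ rows: total corner-gray = 36611  → 24.9463 mm³

24.946


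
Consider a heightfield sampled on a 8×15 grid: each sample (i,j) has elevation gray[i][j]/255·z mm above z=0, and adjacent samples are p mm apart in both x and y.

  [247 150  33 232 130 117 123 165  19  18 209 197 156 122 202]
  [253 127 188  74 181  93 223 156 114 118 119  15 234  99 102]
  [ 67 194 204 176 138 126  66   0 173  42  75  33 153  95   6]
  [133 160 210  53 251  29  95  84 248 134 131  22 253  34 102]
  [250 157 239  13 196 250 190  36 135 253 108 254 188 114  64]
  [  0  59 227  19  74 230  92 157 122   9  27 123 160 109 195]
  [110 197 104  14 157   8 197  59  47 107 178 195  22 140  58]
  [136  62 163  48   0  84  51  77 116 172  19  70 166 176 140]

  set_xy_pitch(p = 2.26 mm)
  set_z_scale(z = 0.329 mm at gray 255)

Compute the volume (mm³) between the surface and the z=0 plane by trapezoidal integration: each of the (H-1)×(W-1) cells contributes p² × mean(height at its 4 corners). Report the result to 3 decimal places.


height_mm = gray/255 × 0.329; cell vol = 2.26² × mean(4 corners)
unit = 2.26² × 0.329 / (4×255) = 0.00164745 mm³ per gray-sum
row 0: Σ corner-gray over 14 cells = 7628  → 12.5668
row 1: Σ corner-gray over 14 cells = 6860  → 11.3015
row 2: Σ corner-gray over 14 cells = 6666  → 10.9819
row 3: Σ corner-gray over 14 cells = 8223  → 13.5470
row 4: Σ corner-gray over 14 cells = 7591  → 12.5058
row 5: Σ corner-gray over 14 cells = 6029  → 9.9325
row 6: Σ corner-gray over 14 cells = 5702  → 9.3938
Σ rows: total corner-gray = 48699  → 80.2292 mm³

80.229


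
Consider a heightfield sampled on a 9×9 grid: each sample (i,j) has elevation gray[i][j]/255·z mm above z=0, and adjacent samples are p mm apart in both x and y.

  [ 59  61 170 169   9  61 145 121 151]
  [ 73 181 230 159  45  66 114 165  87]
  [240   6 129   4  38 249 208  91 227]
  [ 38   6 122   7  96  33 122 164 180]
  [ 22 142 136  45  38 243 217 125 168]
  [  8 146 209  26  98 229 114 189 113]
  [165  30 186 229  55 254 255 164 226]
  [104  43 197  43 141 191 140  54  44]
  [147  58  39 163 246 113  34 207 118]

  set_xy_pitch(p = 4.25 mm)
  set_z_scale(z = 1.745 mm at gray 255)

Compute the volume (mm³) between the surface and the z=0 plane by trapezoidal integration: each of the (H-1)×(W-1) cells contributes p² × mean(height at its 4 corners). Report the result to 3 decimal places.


981.201

height_mm = gray/255 × 1.745; cell vol = 4.25² × mean(4 corners)
unit = 4.25² × 1.745 / (4×255) = 0.030901 mm³ per gray-sum
row 0: Σ corner-gray over 8 cells = 3762  → 116.2497
row 1: Σ corner-gray over 8 cells = 3997  → 123.5115
row 2: Σ corner-gray over 8 cells = 3235  → 99.9649
row 3: Σ corner-gray over 8 cells = 3400  → 105.0635
row 4: Σ corner-gray over 8 cells = 4225  → 130.5569
row 5: Σ corner-gray over 8 cells = 4880  → 150.7971
row 6: Σ corner-gray over 8 cells = 4503  → 139.1474
row 7: Σ corner-gray over 8 cells = 3751  → 115.9098
Σ rows: total corner-gray = 31753  → 981.2008 mm³


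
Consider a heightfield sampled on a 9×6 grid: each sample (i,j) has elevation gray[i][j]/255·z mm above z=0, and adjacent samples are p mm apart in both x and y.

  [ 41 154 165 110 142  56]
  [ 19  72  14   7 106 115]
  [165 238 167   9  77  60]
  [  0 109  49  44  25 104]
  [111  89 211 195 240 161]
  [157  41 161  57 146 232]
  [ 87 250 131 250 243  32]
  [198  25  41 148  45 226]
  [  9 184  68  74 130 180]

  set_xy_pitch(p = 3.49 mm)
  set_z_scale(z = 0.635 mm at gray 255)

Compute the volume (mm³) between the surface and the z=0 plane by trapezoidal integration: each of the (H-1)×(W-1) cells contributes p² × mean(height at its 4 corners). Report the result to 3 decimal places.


height_mm = gray/255 × 0.635; cell vol = 3.49² × mean(4 corners)
unit = 3.49² × 0.635 / (4×255) = 0.00758271 mm³ per gray-sum
row 0: Σ corner-gray over 5 cells = 1771  → 13.4290
row 1: Σ corner-gray over 5 cells = 1739  → 13.1863
row 2: Σ corner-gray over 5 cells = 1765  → 13.3835
row 3: Σ corner-gray over 5 cells = 2300  → 17.4402
row 4: Σ corner-gray over 5 cells = 2941  → 22.3007
row 5: Σ corner-gray over 5 cells = 3066  → 23.2486
row 6: Σ corner-gray over 5 cells = 2809  → 21.2998
row 7: Σ corner-gray over 5 cells = 2043  → 15.4915
Σ rows: total corner-gray = 18434  → 139.7797 mm³

139.780


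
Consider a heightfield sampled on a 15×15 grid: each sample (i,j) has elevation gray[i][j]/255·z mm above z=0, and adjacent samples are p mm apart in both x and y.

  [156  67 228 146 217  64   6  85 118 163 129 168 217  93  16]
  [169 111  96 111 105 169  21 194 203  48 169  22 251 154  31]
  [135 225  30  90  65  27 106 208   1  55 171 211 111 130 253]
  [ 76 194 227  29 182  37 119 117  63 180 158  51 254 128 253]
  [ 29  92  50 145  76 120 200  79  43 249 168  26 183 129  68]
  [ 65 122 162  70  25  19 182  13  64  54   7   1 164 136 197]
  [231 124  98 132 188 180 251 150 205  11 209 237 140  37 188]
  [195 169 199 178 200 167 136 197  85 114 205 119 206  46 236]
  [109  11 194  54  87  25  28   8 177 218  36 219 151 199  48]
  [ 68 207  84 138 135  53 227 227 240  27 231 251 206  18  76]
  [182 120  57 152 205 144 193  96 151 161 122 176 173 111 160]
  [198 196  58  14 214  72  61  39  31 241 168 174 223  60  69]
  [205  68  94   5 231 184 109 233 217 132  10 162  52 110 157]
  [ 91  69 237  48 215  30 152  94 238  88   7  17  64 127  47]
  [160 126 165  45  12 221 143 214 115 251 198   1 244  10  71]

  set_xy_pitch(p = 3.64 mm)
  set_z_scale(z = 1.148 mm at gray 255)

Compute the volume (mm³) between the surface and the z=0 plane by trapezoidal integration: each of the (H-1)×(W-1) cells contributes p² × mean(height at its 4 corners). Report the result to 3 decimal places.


1481.253

height_mm = gray/255 × 1.148; cell vol = 3.64² × mean(4 corners)
unit = 3.64² × 1.148 / (4×255) = 0.0149123 mm³ per gray-sum
row 0: Σ corner-gray over 14 cells = 7082  → 105.6089
row 1: Σ corner-gray over 14 cells = 6756  → 100.7475
row 2: Σ corner-gray over 14 cells = 7055  → 105.2062
row 3: Σ corner-gray over 14 cells = 7024  → 104.7440
row 4: Σ corner-gray over 14 cells = 5517  → 82.2711
row 5: Σ corner-gray over 14 cells = 6643  → 99.0624
row 6: Σ corner-gray over 14 cells = 8816  → 131.4668
row 7: Σ corner-gray over 14 cells = 7444  → 111.0071
row 8: Σ corner-gray over 14 cells = 7203  → 107.4133
row 9: Σ corner-gray over 14 cells = 8296  → 123.7124
row 10: Σ corner-gray over 14 cells = 7433  → 110.8431
row 11: Σ corner-gray over 14 cells = 6945  → 103.5659
row 12: Σ corner-gray over 14 cells = 6486  → 96.7211
row 13: Σ corner-gray over 14 cells = 6631  → 98.8834
Σ rows: total corner-gray = 99331  → 1481.2532 mm³


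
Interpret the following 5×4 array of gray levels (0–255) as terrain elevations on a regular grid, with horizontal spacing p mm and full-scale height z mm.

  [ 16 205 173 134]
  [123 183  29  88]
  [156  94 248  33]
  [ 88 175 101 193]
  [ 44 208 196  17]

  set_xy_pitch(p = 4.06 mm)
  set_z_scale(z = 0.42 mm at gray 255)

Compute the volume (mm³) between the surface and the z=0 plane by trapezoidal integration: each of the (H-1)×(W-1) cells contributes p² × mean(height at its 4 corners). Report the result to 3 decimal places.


43.826

height_mm = gray/255 × 0.42; cell vol = 4.06² × mean(4 corners)
unit = 4.06² × 0.42 / (4×255) = 0.00678736 mm³ per gray-sum
row 0: Σ corner-gray over 3 cells = 1541  → 10.4593
row 1: Σ corner-gray over 3 cells = 1508  → 10.2353
row 2: Σ corner-gray over 3 cells = 1706  → 11.5792
row 3: Σ corner-gray over 3 cells = 1702  → 11.5521
Σ rows: total corner-gray = 6457  → 43.8260 mm³


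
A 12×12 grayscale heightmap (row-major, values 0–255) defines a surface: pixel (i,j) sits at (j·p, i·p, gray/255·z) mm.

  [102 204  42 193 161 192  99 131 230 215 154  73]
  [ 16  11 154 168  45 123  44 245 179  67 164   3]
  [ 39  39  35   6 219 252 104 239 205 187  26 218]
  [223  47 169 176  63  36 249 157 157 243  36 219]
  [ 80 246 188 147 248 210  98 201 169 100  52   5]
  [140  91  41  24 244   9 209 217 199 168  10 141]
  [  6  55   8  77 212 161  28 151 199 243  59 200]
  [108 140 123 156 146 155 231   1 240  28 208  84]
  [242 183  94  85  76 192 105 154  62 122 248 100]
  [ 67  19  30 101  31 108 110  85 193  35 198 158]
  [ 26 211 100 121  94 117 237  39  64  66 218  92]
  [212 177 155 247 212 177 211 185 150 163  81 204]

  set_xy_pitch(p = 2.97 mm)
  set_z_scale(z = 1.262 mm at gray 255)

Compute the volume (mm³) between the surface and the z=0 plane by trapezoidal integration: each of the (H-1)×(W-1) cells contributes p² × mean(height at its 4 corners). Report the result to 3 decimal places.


687.814

height_mm = gray/255 × 1.262; cell vol = 2.97² × mean(4 corners)
unit = 2.97² × 1.262 / (4×255) = 0.0109137 mm³ per gray-sum
row 0: Σ corner-gray over 11 cells = 5836  → 63.6924
row 1: Σ corner-gray over 11 cells = 5300  → 57.8426
row 2: Σ corner-gray over 11 cells = 5989  → 65.3622
row 3: Σ corner-gray over 11 cells = 6511  → 71.0591
row 4: Σ corner-gray over 11 cells = 6108  → 66.6609
row 5: Σ corner-gray over 11 cells = 5297  → 57.8099
row 6: Σ corner-gray over 11 cells = 5640  → 61.5533
row 7: Σ corner-gray over 11 cells = 6032  → 65.8314
row 8: Σ corner-gray over 11 cells = 5029  → 54.8850
row 9: Σ corner-gray over 11 cells = 4697  → 51.2617
row 10: Σ corner-gray over 11 cells = 6584  → 71.8558
Σ rows: total corner-gray = 63023  → 687.8142 mm³


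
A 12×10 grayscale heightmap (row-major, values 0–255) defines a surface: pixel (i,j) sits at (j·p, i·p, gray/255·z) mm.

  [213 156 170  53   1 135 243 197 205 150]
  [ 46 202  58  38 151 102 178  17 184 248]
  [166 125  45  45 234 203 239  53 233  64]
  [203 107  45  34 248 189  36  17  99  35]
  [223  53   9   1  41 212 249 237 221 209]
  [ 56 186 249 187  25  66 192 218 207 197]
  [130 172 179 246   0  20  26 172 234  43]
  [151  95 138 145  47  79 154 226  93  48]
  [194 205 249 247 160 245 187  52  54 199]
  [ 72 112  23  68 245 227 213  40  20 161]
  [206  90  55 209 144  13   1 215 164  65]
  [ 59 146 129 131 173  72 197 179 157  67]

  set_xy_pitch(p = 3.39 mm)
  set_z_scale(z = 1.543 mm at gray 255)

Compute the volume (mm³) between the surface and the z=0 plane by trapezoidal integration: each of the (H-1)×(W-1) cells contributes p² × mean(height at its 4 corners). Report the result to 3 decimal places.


height_mm = gray/255 × 1.543; cell vol = 3.39² × mean(4 corners)
unit = 3.39² × 1.543 / (4×255) = 0.0173846 mm³ per gray-sum
row 0: Σ corner-gray over 9 cells = 4837  → 84.0894
row 1: Σ corner-gray over 9 cells = 4738  → 82.3683
row 2: Σ corner-gray over 9 cells = 4372  → 76.0055
row 3: Σ corner-gray over 9 cells = 4266  → 74.1628
row 4: Σ corner-gray over 9 cells = 5391  → 93.7205
row 5: Σ corner-gray over 9 cells = 5184  → 90.1219
row 6: Σ corner-gray over 9 cells = 4424  → 76.9095
row 7: Σ corner-gray over 9 cells = 5344  → 92.9034
row 8: Σ corner-gray over 9 cells = 5320  → 92.4862
row 9: Σ corner-gray over 9 cells = 4182  → 72.7025
row 10: Σ corner-gray over 9 cells = 4547  → 79.0479
Σ rows: total corner-gray = 52605  → 914.5178 mm³

914.518


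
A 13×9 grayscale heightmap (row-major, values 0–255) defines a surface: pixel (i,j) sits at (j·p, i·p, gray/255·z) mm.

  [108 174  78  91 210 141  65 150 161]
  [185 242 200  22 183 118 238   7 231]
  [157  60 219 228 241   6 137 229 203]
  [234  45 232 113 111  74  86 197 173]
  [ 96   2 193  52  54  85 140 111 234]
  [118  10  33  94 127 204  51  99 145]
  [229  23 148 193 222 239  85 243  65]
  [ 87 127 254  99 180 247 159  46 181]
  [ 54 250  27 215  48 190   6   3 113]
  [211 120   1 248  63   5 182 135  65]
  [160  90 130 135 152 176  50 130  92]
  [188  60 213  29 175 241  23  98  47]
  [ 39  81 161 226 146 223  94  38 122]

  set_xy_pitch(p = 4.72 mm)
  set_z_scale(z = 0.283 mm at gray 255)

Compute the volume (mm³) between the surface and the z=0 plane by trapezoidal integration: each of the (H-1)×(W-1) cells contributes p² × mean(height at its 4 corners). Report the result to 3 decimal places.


height_mm = gray/255 × 0.283; cell vol = 4.72² × mean(4 corners)
unit = 4.72² × 0.283 / (4×255) = 0.00618116 mm³ per gray-sum
row 0: Σ corner-gray over 8 cells = 4523  → 27.9574
row 1: Σ corner-gray over 8 cells = 5036  → 31.1283
row 2: Σ corner-gray over 8 cells = 4723  → 29.1936
row 3: Σ corner-gray over 8 cells = 3727  → 23.0372
row 4: Σ corner-gray over 8 cells = 3103  → 19.1802
row 5: Σ corner-gray over 8 cells = 4099  → 25.3366
row 6: Σ corner-gray over 8 cells = 5092  → 31.4745
row 7: Σ corner-gray over 8 cells = 4137  → 25.5715
row 8: Σ corner-gray over 8 cells = 3429  → 21.1952
row 9: Σ corner-gray over 8 cells = 3762  → 23.2535
row 10: Σ corner-gray over 8 cells = 3891  → 24.0509
row 11: Σ corner-gray over 8 cells = 4012  → 24.7988
Σ rows: total corner-gray = 49534  → 306.1778 mm³

306.178


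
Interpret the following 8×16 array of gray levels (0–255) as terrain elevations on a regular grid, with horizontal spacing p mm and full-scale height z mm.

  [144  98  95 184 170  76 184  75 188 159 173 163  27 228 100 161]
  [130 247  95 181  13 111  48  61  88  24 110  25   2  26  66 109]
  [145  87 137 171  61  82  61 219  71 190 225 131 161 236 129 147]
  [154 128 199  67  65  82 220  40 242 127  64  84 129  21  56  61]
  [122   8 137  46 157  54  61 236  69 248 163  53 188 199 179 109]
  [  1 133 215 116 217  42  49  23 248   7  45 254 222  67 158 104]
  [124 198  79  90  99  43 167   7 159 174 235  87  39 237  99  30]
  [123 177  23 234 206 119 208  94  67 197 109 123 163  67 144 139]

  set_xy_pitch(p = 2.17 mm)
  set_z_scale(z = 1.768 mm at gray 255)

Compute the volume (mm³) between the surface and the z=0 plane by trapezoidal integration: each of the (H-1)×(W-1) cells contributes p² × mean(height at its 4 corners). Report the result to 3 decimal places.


height_mm = gray/255 × 1.768; cell vol = 2.17² × mean(4 corners)
unit = 2.17² × 1.768 / (4×255) = 0.00816209 mm³ per gray-sum
row 0: Σ corner-gray over 15 cells = 6578  → 53.6902
row 1: Σ corner-gray over 15 cells = 6647  → 54.2534
row 2: Σ corner-gray over 15 cells = 7477  → 61.0280
row 3: Σ corner-gray over 15 cells = 7090  → 57.8692
row 4: Σ corner-gray over 15 cells = 7524  → 61.4116
row 5: Σ corner-gray over 15 cells = 7277  → 59.3956
row 6: Σ corner-gray over 15 cells = 7704  → 62.8808
Σ rows: total corner-gray = 50297  → 410.5288 mm³

410.529


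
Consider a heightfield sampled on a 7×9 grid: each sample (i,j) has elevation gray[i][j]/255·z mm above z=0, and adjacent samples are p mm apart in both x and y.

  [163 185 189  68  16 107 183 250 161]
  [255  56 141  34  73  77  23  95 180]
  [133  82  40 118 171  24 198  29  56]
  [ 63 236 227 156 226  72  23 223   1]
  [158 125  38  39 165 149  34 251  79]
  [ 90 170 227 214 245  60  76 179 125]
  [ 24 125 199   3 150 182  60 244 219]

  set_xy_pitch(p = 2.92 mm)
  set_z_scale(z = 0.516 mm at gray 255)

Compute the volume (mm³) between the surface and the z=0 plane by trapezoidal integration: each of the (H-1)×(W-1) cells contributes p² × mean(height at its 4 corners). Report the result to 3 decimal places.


height_mm = gray/255 × 0.516; cell vol = 2.92² × mean(4 corners)
unit = 2.92² × 0.516 / (4×255) = 0.00431336 mm³ per gray-sum
row 0: Σ corner-gray over 8 cells = 3753  → 16.1880
row 1: Σ corner-gray over 8 cells = 2946  → 12.7071
row 2: Σ corner-gray over 8 cells = 3903  → 16.8350
row 3: Σ corner-gray over 8 cells = 4229  → 18.2412
row 4: Σ corner-gray over 8 cells = 4396  → 18.9615
row 5: Σ corner-gray over 8 cells = 4726  → 20.3849
Σ rows: total corner-gray = 23953  → 103.3178 mm³

103.318


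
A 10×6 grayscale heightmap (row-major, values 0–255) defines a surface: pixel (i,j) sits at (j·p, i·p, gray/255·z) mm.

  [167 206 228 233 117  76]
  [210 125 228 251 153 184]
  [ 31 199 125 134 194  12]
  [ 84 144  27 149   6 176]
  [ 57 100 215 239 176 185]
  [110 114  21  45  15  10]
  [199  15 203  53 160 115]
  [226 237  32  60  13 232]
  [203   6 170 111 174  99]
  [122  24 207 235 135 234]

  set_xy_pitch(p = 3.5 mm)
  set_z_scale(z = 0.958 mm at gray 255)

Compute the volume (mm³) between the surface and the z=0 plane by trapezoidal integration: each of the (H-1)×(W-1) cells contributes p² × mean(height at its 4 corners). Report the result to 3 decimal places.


267.052

height_mm = gray/255 × 0.958; cell vol = 3.5² × mean(4 corners)
unit = 3.5² × 0.958 / (4×255) = 0.0115054 mm³ per gray-sum
row 0: Σ corner-gray over 5 cells = 3719  → 42.7886
row 1: Σ corner-gray over 5 cells = 3255  → 37.4501
row 2: Σ corner-gray over 5 cells = 2259  → 25.9907
row 3: Σ corner-gray over 5 cells = 2614  → 30.0751
row 4: Σ corner-gray over 5 cells = 2212  → 25.4499
row 5: Σ corner-gray over 5 cells = 1686  → 19.3981
row 6: Σ corner-gray over 5 cells = 2318  → 26.6695
row 7: Σ corner-gray over 5 cells = 2366  → 27.2218
row 8: Σ corner-gray over 5 cells = 2782  → 32.0080
Σ rows: total corner-gray = 23211  → 267.0517 mm³


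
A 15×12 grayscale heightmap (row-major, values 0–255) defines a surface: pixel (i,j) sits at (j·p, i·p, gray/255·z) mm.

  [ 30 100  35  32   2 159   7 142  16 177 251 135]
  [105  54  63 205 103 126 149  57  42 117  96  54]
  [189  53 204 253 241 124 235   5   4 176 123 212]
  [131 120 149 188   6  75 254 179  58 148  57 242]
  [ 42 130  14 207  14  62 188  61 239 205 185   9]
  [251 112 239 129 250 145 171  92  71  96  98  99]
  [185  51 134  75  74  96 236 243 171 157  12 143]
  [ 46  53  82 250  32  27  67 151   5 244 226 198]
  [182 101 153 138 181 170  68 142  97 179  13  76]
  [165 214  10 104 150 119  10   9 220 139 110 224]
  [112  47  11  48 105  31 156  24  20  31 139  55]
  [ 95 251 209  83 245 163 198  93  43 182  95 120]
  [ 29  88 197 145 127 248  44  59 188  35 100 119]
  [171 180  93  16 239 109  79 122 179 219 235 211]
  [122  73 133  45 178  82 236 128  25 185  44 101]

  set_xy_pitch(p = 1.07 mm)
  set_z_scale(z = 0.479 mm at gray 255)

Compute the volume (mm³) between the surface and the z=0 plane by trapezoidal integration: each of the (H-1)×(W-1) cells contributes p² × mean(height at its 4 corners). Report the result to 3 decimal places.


40.465

height_mm = gray/255 × 0.479; cell vol = 1.07² × mean(4 corners)
unit = 1.07² × 0.479 / (4×255) = 0.000537654 mm³ per gray-sum
row 0: Σ corner-gray over 11 cells = 4190  → 2.2528
row 1: Σ corner-gray over 11 cells = 5420  → 2.9141
row 2: Σ corner-gray over 11 cells = 6078  → 3.2679
row 3: Σ corner-gray over 11 cells = 5502  → 2.9582
row 4: Σ corner-gray over 11 cells = 5817  → 3.1275
row 5: Σ corner-gray over 11 cells = 5982  → 3.2162
row 6: Σ corner-gray over 11 cells = 5344  → 2.8732
row 7: Σ corner-gray over 11 cells = 5260  → 2.8281
row 8: Σ corner-gray over 11 cells = 5301  → 2.8501
row 9: Σ corner-gray over 11 cells = 3950  → 2.1237
row 10: Σ corner-gray over 11 cells = 4730  → 2.5431
row 11: Σ corner-gray over 11 cells = 5949  → 3.1985
row 12: Σ corner-gray over 11 cells = 5934  → 3.1904
row 13: Σ corner-gray over 11 cells = 5805  → 3.1211
Σ rows: total corner-gray = 75262  → 40.4649 mm³


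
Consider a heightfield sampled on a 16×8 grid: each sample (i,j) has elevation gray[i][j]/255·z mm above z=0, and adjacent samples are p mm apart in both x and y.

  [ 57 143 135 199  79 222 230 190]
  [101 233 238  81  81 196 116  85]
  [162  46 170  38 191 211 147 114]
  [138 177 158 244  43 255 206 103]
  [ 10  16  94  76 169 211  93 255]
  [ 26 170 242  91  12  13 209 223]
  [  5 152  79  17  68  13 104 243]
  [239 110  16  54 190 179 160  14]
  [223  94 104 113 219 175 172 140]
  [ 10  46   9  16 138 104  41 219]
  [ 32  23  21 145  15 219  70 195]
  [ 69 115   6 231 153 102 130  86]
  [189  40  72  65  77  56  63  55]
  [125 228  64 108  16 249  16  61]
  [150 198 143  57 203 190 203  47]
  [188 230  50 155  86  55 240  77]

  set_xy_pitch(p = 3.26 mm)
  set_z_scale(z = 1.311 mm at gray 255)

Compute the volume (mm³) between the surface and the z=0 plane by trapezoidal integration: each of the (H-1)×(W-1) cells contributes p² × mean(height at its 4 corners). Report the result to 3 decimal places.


height_mm = gray/255 × 1.311; cell vol = 3.26² × mean(4 corners)
unit = 3.26² × 1.311 / (4×255) = 0.0136596 mm³ per gray-sum
row 0: Σ corner-gray over 7 cells = 4339  → 59.2690
row 1: Σ corner-gray over 7 cells = 3958  → 54.0647
row 2: Σ corner-gray over 7 cells = 4289  → 58.5860
row 3: Σ corner-gray over 7 cells = 3990  → 54.5018
row 4: Σ corner-gray over 7 cells = 3306  → 45.1586
row 5: Σ corner-gray over 7 cells = 2837  → 38.7523
row 6: Σ corner-gray over 7 cells = 2785  → 38.0420
row 7: Σ corner-gray over 7 cells = 3788  → 51.7425
row 8: Σ corner-gray over 7 cells = 3054  → 41.7164
row 9: Σ corner-gray over 7 cells = 2150  → 29.3681
row 10: Σ corner-gray over 7 cells = 2842  → 38.8206
row 11: Σ corner-gray over 7 cells = 2619  → 35.7745
row 12: Σ corner-gray over 7 cells = 2538  → 34.6680
row 13: Σ corner-gray over 7 cells = 3733  → 50.9913
row 14: Σ corner-gray over 7 cells = 4082  → 55.7585
Σ rows: total corner-gray = 50310  → 687.2141 mm³

687.214


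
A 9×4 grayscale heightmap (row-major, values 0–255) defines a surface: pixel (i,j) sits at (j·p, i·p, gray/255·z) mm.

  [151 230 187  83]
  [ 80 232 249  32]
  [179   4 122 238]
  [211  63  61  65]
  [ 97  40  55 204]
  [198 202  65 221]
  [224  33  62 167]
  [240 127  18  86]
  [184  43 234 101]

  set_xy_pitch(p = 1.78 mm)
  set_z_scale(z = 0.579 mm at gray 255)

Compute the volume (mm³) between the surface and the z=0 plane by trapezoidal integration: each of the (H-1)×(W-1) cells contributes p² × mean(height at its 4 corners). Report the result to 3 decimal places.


height_mm = gray/255 × 0.579; cell vol = 1.78² × mean(4 corners)
unit = 1.78² × 0.579 / (4×255) = 0.00179853 mm³ per gray-sum
row 0: Σ corner-gray over 3 cells = 2142  → 3.8525
row 1: Σ corner-gray over 3 cells = 1743  → 3.1348
row 2: Σ corner-gray over 3 cells = 1193  → 2.1456
row 3: Σ corner-gray over 3 cells = 1015  → 1.8255
row 4: Σ corner-gray over 3 cells = 1444  → 2.5971
row 5: Σ corner-gray over 3 cells = 1534  → 2.7589
row 6: Σ corner-gray over 3 cells = 1197  → 2.1528
row 7: Σ corner-gray over 3 cells = 1455  → 2.6169
Σ rows: total corner-gray = 11723  → 21.0842 mm³

21.084


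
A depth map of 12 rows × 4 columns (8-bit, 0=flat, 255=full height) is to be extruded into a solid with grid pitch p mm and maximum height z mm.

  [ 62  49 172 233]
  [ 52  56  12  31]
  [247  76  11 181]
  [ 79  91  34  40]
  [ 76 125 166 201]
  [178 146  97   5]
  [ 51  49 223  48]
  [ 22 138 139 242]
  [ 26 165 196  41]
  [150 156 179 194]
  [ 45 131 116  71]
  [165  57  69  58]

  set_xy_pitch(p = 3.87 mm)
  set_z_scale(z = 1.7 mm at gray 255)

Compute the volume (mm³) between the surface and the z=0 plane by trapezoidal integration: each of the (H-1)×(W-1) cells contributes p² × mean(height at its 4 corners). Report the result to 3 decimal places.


359.346

height_mm = gray/255 × 1.7; cell vol = 3.87² × mean(4 corners)
unit = 3.87² × 1.7 / (4×255) = 0.0249615 mm³ per gray-sum
row 0: Σ corner-gray over 3 cells = 956  → 23.8632
row 1: Σ corner-gray over 3 cells = 821  → 20.4934
row 2: Σ corner-gray over 3 cells = 971  → 24.2376
row 3: Σ corner-gray over 3 cells = 1228  → 30.6527
row 4: Σ corner-gray over 3 cells = 1528  → 38.1412
row 5: Σ corner-gray over 3 cells = 1312  → 32.7495
row 6: Σ corner-gray over 3 cells = 1461  → 36.4688
row 7: Σ corner-gray over 3 cells = 1607  → 40.1131
row 8: Σ corner-gray over 3 cells = 1803  → 45.0056
row 9: Σ corner-gray over 3 cells = 1624  → 40.5375
row 10: Σ corner-gray over 3 cells = 1085  → 27.0832
Σ rows: total corner-gray = 14396  → 359.3458 mm³


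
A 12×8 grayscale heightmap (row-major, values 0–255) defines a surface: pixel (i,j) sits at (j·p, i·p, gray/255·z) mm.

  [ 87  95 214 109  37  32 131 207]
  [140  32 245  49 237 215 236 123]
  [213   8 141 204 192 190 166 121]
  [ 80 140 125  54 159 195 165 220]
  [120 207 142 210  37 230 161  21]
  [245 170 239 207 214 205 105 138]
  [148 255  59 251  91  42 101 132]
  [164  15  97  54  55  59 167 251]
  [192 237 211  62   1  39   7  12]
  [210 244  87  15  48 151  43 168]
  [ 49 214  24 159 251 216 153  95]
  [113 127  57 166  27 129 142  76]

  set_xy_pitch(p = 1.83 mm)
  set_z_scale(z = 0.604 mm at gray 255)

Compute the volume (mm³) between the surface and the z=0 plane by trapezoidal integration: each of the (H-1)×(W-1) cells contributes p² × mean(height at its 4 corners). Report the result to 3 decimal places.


82.994

height_mm = gray/255 × 0.604; cell vol = 1.83² × mean(4 corners)
unit = 1.83² × 0.604 / (4×255) = 0.00198307 mm³ per gray-sum
row 0: Σ corner-gray over 7 cells = 3821  → 7.5773
row 1: Σ corner-gray over 7 cells = 4427  → 8.7791
row 2: Σ corner-gray over 7 cells = 4112  → 8.1544
row 3: Σ corner-gray over 7 cells = 4091  → 8.1128
row 4: Σ corner-gray over 7 cells = 4778  → 9.4751
row 5: Σ corner-gray over 7 cells = 4541  → 9.0051
row 6: Σ corner-gray over 7 cells = 3187  → 6.3201
row 7: Σ corner-gray over 7 cells = 2627  → 5.2095
row 8: Σ corner-gray over 7 cells = 2872  → 5.6954
row 9: Σ corner-gray over 7 cells = 3732  → 7.4008
row 10: Σ corner-gray over 7 cells = 3663  → 7.2640
Σ rows: total corner-gray = 41851  → 82.9936 mm³


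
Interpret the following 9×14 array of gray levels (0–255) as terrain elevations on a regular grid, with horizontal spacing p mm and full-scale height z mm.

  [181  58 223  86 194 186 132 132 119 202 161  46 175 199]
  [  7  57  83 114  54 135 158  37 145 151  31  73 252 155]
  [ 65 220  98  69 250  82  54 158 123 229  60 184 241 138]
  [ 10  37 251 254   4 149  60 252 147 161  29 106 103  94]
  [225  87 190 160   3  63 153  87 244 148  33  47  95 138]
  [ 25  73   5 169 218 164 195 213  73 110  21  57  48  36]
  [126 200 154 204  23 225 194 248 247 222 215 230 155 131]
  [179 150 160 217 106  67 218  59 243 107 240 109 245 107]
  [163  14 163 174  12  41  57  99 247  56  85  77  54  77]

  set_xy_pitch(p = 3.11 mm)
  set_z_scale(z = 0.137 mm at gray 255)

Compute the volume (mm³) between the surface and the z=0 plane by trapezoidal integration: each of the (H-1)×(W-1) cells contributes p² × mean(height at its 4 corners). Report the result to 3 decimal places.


height_mm = gray/255 × 0.137; cell vol = 3.11² × mean(4 corners)
unit = 3.11² × 0.137 / (4×255) = 0.0012991 mm³ per gray-sum
row 0: Σ corner-gray over 13 cells = 6550  → 8.5091
row 1: Σ corner-gray over 13 cells = 6481  → 8.4194
row 2: Σ corner-gray over 13 cells = 6949  → 9.0274
row 3: Σ corner-gray over 13 cells = 6193  → 8.0453
row 4: Σ corner-gray over 13 cells = 5736  → 7.4516
row 5: Σ corner-gray over 13 cells = 7644  → 9.9303
row 6: Σ corner-gray over 13 cells = 9019  → 11.7165
row 7: Σ corner-gray over 13 cells = 6526  → 8.4779
Σ rows: total corner-gray = 55098  → 71.5776 mm³

71.578


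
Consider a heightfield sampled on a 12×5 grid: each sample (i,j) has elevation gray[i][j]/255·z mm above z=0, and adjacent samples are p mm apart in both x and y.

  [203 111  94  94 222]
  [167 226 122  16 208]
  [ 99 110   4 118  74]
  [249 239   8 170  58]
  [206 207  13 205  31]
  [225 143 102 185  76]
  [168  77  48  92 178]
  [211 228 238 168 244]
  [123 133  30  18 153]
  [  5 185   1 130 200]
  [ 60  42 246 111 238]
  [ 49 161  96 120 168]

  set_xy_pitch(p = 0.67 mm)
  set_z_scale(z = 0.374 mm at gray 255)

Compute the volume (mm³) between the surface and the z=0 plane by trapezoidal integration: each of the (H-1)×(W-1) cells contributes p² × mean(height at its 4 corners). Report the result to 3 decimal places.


height_mm = gray/255 × 0.374; cell vol = 0.67² × mean(4 corners)
unit = 0.67² × 0.374 / (4×255) = 0.000164597 mm³ per gray-sum
row 0: Σ corner-gray over 4 cells = 2126  → 0.3499
row 1: Σ corner-gray over 4 cells = 1740  → 0.2864
row 2: Σ corner-gray over 4 cells = 1778  → 0.2927
row 3: Σ corner-gray over 4 cells = 2228  → 0.3667
row 4: Σ corner-gray over 4 cells = 2248  → 0.3700
row 5: Σ corner-gray over 4 cells = 1941  → 0.3195
row 6: Σ corner-gray over 4 cells = 2503  → 0.4120
row 7: Σ corner-gray over 4 cells = 2361  → 0.3886
row 8: Σ corner-gray over 4 cells = 1475  → 0.2428
row 9: Σ corner-gray over 4 cells = 1933  → 0.3182
row 10: Σ corner-gray over 4 cells = 2067  → 0.3402
Σ rows: total corner-gray = 22400  → 3.6870 mm³

3.687


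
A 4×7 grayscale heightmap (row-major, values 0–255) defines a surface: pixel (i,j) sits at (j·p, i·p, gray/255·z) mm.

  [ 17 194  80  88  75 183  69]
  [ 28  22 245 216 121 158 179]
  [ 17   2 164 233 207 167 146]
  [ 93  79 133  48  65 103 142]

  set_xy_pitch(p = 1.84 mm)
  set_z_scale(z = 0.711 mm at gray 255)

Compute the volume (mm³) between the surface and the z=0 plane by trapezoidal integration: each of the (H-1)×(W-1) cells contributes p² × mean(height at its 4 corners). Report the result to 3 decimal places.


21.941

height_mm = gray/255 × 0.711; cell vol = 1.84² × mean(4 corners)
unit = 1.84² × 0.711 / (4×255) = 0.00235996 mm³ per gray-sum
row 0: Σ corner-gray over 6 cells = 3057  → 7.2144
row 1: Σ corner-gray over 6 cells = 3440  → 8.1183
row 2: Σ corner-gray over 6 cells = 2800  → 6.6079
Σ rows: total corner-gray = 9297  → 21.9406 mm³


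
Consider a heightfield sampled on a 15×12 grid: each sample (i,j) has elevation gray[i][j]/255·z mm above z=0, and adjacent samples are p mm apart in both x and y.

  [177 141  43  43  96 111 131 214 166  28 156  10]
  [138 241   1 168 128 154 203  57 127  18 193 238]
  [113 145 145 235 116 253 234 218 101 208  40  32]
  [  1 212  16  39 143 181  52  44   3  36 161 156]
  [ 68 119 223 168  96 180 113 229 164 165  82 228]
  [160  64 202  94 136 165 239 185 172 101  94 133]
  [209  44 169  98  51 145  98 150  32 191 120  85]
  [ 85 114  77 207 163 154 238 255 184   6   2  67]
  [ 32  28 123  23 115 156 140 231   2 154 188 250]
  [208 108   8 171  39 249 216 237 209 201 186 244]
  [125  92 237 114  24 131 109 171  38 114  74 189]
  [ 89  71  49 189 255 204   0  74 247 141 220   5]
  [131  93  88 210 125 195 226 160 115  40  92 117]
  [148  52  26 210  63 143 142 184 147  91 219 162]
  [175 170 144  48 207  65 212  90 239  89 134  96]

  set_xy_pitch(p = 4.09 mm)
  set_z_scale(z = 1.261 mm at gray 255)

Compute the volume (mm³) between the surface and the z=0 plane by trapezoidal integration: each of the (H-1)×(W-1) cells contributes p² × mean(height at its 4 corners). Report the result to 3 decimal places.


1687.903

height_mm = gray/255 × 1.261; cell vol = 4.09² × mean(4 corners)
unit = 4.09² × 1.261 / (4×255) = 0.0206805 mm³ per gray-sum
row 0: Σ corner-gray over 11 cells = 5401  → 111.6955
row 1: Σ corner-gray over 11 cells = 6491  → 134.2373
row 2: Σ corner-gray over 11 cells = 5466  → 113.0397
row 3: Σ corner-gray over 11 cells = 5305  → 109.7102
row 4: Σ corner-gray over 11 cells = 6571  → 135.8917
row 5: Σ corner-gray over 11 cells = 5687  → 117.6101
row 6: Σ corner-gray over 11 cells = 5442  → 112.5434
row 7: Σ corner-gray over 11 cells = 5554  → 114.8596
row 8: Σ corner-gray over 11 cells = 6302  → 130.3287
row 9: Σ corner-gray over 11 cells = 6222  → 128.6742
row 10: Σ corner-gray over 11 cells = 5516  → 114.0738
row 11: Σ corner-gray over 11 cells = 5930  → 122.6355
row 12: Σ corner-gray over 11 cells = 5800  → 119.9470
row 13: Σ corner-gray over 11 cells = 5931  → 122.6562
Σ rows: total corner-gray = 81618  → 1687.9030 mm³


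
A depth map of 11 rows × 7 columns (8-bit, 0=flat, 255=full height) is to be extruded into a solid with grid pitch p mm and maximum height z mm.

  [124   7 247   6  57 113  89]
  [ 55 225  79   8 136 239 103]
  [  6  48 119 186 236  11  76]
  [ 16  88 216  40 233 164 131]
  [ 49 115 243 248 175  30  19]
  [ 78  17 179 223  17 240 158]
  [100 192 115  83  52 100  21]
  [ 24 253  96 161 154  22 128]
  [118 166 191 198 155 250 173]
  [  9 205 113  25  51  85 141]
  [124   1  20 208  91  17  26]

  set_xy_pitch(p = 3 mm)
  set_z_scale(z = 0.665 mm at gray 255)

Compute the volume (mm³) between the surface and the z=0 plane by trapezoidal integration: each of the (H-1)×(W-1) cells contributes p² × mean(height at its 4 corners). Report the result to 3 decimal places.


height_mm = gray/255 × 0.665; cell vol = 3² × mean(4 corners)
unit = 3² × 0.665 / (4×255) = 0.00586765 mm³ per gray-sum
row 0: Σ corner-gray over 6 cells = 2605  → 15.2852
row 1: Σ corner-gray over 6 cells = 2814  → 16.5116
row 2: Σ corner-gray over 6 cells = 2911  → 17.0807
row 3: Σ corner-gray over 6 cells = 3319  → 19.4747
row 4: Σ corner-gray over 6 cells = 3278  → 19.2341
row 5: Σ corner-gray over 6 cells = 2793  → 16.3883
row 6: Σ corner-gray over 6 cells = 2729  → 16.0128
row 7: Σ corner-gray over 6 cells = 3735  → 21.9157
row 8: Σ corner-gray over 6 cells = 3319  → 19.4747
row 9: Σ corner-gray over 6 cells = 1932  → 11.3363
Σ rows: total corner-gray = 29435  → 172.7142 mm³

172.714
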